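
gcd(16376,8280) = 184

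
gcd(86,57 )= 1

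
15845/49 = 15845/49 = 323.37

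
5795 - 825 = 4970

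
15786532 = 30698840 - 14912308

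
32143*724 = 23271532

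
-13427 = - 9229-4198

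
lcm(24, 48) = 48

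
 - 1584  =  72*(-22 ) 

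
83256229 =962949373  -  879693144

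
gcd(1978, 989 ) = 989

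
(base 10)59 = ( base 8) 73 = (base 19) 32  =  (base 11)54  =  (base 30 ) 1T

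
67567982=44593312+22974670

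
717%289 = 139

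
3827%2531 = 1296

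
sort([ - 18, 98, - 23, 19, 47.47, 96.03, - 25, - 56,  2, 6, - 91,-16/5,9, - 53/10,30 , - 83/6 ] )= [ - 91,  -  56, -25,- 23,-18,-83/6,-53/10, - 16/5, 2, 6, 9, 19,30,47.47,96.03, 98]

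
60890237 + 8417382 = 69307619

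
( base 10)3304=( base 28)460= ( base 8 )6350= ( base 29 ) 3qr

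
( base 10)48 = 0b110000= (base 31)1h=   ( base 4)300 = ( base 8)60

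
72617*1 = 72617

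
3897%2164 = 1733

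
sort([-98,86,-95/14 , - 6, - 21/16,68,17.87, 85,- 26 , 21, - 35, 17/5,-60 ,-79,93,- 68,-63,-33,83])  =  [-98,-79,  -  68 ,-63, - 60,-35,-33, - 26,-95/14,-6, - 21/16, 17/5, 17.87,21,68,83, 85, 86,93 ]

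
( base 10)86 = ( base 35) 2g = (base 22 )3K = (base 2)1010110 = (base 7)152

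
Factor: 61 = 61^1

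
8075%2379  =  938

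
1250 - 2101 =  - 851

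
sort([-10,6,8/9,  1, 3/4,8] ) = [- 10,3/4,8/9 , 1, 6, 8]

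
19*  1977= 37563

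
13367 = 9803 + 3564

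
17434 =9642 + 7792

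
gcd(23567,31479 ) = 1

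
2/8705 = 2/8705 =0.00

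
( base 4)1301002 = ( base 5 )212414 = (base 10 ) 7234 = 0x1c42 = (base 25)BE9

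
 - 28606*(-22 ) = 629332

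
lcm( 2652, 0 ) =0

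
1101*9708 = 10688508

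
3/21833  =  3/21833 = 0.00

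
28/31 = 28/31 = 0.90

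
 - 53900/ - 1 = 53900/1 = 53900.00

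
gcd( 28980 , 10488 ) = 276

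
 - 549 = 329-878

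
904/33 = 904/33 = 27.39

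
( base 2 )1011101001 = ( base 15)34a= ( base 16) 2e9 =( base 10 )745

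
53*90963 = 4821039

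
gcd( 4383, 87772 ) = 1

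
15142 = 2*7571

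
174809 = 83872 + 90937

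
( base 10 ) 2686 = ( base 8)5176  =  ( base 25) 47B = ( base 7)10555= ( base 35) 26Q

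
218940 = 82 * 2670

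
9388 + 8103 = 17491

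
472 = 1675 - 1203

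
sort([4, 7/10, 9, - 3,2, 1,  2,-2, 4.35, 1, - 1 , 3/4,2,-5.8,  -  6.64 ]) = [-6.64, - 5.8, - 3,-2, - 1,7/10,3/4,1 , 1,2, 2, 2, 4,4.35,9] 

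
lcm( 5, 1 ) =5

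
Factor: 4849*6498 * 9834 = 2^2*3^3*11^1*13^1*19^2*149^1*373^1= 309857558868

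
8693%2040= 533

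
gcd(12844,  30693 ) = 13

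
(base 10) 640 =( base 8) 1200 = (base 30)la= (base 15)2CA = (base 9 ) 781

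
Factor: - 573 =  - 3^1 * 191^1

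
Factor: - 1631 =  - 7^1* 233^1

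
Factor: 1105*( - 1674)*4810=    - 8897393700  =  -2^2*3^3 * 5^2*13^2 * 17^1*31^1 * 37^1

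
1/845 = 1/845 = 0.00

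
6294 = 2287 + 4007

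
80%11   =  3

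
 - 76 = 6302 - 6378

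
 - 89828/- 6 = 14971+1/3  =  14971.33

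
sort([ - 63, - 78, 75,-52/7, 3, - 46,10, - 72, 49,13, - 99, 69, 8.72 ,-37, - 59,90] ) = [ - 99, - 78, - 72, - 63, - 59, - 46, - 37, - 52/7,3,8.72,10,13,49, 69,75, 90 ]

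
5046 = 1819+3227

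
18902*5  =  94510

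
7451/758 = 7451/758 = 9.83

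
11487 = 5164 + 6323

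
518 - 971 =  - 453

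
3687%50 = 37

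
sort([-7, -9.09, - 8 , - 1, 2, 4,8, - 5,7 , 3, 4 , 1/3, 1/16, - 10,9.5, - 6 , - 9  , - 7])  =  [-10, - 9.09 , - 9, - 8, - 7, - 7, - 6, - 5, - 1,  1/16,1/3, 2, 3,4,4, 7, 8 , 9.5 ] 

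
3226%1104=1018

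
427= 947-520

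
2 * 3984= 7968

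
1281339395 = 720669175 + 560670220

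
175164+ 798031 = 973195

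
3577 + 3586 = 7163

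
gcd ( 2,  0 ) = 2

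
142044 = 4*35511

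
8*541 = 4328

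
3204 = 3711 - 507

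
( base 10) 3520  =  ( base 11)2710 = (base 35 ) 2uk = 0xdc0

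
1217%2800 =1217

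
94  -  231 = - 137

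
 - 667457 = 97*( - 6881 ) 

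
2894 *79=228626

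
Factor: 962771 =29^1*33199^1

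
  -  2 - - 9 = 7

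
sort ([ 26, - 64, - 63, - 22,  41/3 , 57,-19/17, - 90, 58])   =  [ - 90, - 64,-63, - 22, - 19/17,41/3,26,57,58 ]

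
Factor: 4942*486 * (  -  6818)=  - 16375554216 = - 2^3 * 3^5*7^2*353^1* 487^1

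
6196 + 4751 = 10947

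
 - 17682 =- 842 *21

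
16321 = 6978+9343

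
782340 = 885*884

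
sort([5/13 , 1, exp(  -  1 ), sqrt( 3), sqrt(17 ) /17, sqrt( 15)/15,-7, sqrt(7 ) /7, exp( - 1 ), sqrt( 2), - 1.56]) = [ - 7, - 1.56,sqrt( 17 )/17, sqrt(15 ) /15, exp( - 1),exp( - 1),  sqrt(7)/7, 5/13 , 1, sqrt(2 ),  sqrt(3 )]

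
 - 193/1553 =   -  1 + 1360/1553 = - 0.12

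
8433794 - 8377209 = 56585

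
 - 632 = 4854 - 5486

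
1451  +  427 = 1878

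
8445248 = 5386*1568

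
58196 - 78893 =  - 20697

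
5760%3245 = 2515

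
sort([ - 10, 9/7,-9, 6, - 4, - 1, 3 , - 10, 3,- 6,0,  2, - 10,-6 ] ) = [ - 10, - 10, - 10, - 9, -6, - 6, - 4, - 1, 0,9/7, 2,3  ,  3, 6] 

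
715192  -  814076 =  - 98884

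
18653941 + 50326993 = 68980934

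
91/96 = 91/96 = 0.95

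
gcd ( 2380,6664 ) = 476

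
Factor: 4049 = 4049^1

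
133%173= 133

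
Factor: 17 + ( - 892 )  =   - 5^3*7^1= - 875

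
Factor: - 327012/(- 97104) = 2^( - 2) * 17^( - 1 )*229^1 = 229/68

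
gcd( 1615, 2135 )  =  5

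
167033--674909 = 841942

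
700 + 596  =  1296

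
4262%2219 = 2043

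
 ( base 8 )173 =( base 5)443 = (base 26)4J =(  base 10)123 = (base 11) 102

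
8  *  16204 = 129632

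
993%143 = 135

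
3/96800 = 3/96800 = 0.00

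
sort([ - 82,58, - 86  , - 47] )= [ - 86, - 82, - 47, 58]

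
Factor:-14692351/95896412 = -2^(-2) * 1229^ ( - 1)*19507^(- 1)*14692351^1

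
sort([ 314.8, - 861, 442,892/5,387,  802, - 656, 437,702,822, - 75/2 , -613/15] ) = [ - 861,-656, - 613/15,-75/2,  892/5,314.8 , 387 , 437, 442, 702,  802,822 ]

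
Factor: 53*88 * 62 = 2^4 * 11^1 * 31^1*53^1 = 289168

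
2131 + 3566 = 5697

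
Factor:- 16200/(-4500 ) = 18/5 =2^1*3^2*5^(-1) 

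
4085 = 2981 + 1104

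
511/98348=511/98348= 0.01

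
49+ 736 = 785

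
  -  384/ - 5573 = 384/5573 = 0.07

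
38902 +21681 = 60583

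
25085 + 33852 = 58937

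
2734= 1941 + 793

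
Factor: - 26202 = - 2^1*3^1*11^1*397^1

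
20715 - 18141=2574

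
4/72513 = 4/72513 = 0.00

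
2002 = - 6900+8902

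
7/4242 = 1/606= 0.00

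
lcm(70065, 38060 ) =3082860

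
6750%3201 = 348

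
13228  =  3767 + 9461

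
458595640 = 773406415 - 314810775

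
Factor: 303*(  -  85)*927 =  - 3^3*5^1*17^1 * 101^1*103^1 = - 23874885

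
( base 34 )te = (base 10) 1000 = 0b1111101000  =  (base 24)1HG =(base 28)17k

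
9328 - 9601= - 273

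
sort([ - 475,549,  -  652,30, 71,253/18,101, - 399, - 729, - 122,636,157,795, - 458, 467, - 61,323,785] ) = [ - 729, - 652, - 475, - 458, - 399, - 122, - 61,253/18,30, 71, 101,157, 323, 467,549, 636,785,  795 ]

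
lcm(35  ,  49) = 245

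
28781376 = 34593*832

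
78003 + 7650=85653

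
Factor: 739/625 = 5^( - 4)*739^1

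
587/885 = 587/885= 0.66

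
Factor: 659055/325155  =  829/409 = 409^( - 1)*829^1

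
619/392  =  619/392 = 1.58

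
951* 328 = 311928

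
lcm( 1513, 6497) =110449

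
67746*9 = 609714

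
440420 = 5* 88084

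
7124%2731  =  1662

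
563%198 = 167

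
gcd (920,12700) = 20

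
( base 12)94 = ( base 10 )112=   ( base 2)1110000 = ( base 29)3p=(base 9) 134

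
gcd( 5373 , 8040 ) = 3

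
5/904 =5/904 = 0.01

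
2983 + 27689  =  30672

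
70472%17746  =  17234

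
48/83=48/83 = 0.58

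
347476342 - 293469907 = 54006435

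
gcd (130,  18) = 2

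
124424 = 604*206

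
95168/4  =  23792 = 23792.00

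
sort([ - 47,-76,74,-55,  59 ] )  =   [ - 76, - 55, - 47,59,74] 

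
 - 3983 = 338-4321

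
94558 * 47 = 4444226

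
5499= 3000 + 2499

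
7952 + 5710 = 13662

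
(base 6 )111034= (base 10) 9310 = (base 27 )CKM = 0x245E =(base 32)92U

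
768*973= 747264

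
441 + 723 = 1164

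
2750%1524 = 1226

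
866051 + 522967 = 1389018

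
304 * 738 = 224352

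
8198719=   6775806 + 1422913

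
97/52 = 1 + 45/52 = 1.87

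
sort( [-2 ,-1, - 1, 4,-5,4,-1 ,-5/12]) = [-5, - 2, - 1 , - 1,-1,-5/12  ,  4,4 ]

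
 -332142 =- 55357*6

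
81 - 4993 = -4912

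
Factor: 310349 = 13^1 *23873^1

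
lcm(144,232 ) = 4176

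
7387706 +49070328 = 56458034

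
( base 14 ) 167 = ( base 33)8n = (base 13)191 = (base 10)287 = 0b100011111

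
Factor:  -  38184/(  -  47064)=43/53 =43^1*53^( - 1 ) 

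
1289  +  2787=4076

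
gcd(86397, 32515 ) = 929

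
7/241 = 7/241 = 0.03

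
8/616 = 1/77 = 0.01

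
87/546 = 29/182= 0.16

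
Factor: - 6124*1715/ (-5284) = 5^1* 7^3*1321^(-1)*1531^1 = 2625665/1321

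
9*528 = 4752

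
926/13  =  71 + 3/13 = 71.23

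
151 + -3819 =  - 3668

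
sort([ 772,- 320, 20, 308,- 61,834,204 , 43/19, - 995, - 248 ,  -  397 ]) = [ - 995,-397, - 320, - 248, - 61, 43/19, 20,204, 308, 772, 834 ]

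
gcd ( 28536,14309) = 41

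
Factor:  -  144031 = - 144031^1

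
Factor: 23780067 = 3^1*197^1*40237^1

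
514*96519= 49610766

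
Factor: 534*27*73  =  1052514 = 2^1*3^4 * 73^1*89^1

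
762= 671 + 91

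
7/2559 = 7/2559= 0.00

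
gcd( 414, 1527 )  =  3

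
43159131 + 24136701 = 67295832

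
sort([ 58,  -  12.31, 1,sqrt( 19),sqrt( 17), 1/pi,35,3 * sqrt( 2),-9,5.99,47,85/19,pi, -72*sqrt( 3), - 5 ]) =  [-72 * sqrt( 3 ),-12.31,-9, - 5, 1/pi,1,pi, sqrt(17 ), 3*sqrt (2), sqrt( 19),85/19 , 5.99,35,47,  58 ]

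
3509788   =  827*4244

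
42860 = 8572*5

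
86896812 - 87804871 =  - 908059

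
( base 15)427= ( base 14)4AD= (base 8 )1651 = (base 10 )937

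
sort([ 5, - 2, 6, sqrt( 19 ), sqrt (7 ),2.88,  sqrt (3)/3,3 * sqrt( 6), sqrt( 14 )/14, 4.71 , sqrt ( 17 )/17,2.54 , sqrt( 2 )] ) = [-2, sqrt(17)/17, sqrt ( 14 ) /14,sqrt( 3)/3 , sqrt( 2),  2.54,sqrt (7),2.88, sqrt (19 ),4.71,  5,6, 3 * sqrt ( 6 )]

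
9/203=9/203= 0.04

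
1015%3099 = 1015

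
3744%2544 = 1200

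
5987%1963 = 98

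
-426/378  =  - 71/63=- 1.13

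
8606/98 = 87+40/49= 87.82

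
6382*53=338246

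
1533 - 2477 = -944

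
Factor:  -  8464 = - 2^4*23^2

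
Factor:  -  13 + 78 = 65 = 5^1*13^1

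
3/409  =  3/409= 0.01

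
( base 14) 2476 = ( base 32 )678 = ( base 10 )6376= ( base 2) 1100011101000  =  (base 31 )6JL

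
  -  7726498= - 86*89843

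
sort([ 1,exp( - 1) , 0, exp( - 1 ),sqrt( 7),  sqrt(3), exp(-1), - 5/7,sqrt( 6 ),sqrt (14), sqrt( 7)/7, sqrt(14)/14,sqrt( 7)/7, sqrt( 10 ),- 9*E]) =[ - 9*E,-5/7, 0, sqrt( 14 ) /14, exp( -1), exp( - 1) , exp(-1),sqrt( 7 ) /7 , sqrt(7 )/7,1, sqrt ( 3), sqrt( 6 )  ,  sqrt(7 ), sqrt(10 ), sqrt( 14)] 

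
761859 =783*973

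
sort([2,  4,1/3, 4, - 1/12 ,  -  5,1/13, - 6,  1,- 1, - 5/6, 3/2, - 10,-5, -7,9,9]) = [ - 10, - 7 , -6, - 5, - 5,-1, - 5/6 , - 1/12,1/13,1/3,  1, 3/2,  2,4 , 4, 9,9] 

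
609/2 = 609/2 = 304.50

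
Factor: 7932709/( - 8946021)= - 3^(- 1)*7^( - 1 )*19^1*43^( - 1 )*9907^( - 1)*417511^1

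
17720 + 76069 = 93789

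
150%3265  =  150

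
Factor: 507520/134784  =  305/81=3^( - 4) * 5^1*61^1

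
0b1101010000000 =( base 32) 6K0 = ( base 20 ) gj4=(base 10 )6784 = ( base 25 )AL9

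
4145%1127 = 764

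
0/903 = 0  =  0.00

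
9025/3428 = 9025/3428 = 2.63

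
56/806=28/403= 0.07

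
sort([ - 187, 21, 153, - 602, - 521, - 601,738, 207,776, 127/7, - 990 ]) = [-990, - 602, - 601, - 521, - 187 , 127/7, 21,153,207,738,776 ]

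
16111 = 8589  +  7522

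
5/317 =5/317 = 0.02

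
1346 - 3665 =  - 2319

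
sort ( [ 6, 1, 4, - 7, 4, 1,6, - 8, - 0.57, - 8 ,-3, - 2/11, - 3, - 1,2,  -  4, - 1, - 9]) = [ - 9 , - 8, - 8, - 7,  -  4, - 3,  -  3, - 1,-1,-0.57 , - 2/11,1,  1, 2,  4, 4,6, 6 ]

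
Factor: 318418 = 2^1*159209^1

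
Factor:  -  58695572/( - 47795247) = 2^2*3^( - 2 )*13^1*439^( -1)*12097^( - 1 )*1128761^1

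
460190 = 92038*5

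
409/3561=409/3561 = 0.11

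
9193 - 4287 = 4906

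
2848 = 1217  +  1631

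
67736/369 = 183 + 209/369 = 183.57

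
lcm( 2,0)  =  0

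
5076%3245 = 1831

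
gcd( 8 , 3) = 1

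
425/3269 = 425/3269 = 0.13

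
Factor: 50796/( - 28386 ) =  -  34/19 = -  2^1*17^1  *  19^( - 1)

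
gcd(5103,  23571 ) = 243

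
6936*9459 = 65607624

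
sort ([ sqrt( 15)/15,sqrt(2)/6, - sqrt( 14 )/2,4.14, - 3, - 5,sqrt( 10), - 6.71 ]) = [ - 6.71, - 5, - 3, -sqrt(14 )/2,  sqrt( 2 ) /6,sqrt ( 15)/15,sqrt( 10 ),  4.14] 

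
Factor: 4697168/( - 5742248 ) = -587146/717781 = - 2^1* 7^1 * 17^1*503^( - 1)*1427^(-1 )*2467^1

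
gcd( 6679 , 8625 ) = 1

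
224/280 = 4/5 = 0.80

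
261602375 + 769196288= 1030798663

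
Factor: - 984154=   -  2^1 *492077^1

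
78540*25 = 1963500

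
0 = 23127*0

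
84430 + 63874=148304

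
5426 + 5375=10801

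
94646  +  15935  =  110581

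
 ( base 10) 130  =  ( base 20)6a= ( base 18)74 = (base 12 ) aa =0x82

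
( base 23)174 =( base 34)KE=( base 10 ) 694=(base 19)1ha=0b1010110110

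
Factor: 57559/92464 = 2^ ( - 4)*5779^( - 1)*57559^1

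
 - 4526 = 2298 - 6824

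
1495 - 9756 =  - 8261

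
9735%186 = 63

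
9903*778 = 7704534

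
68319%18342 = 13293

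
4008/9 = 445 + 1/3 =445.33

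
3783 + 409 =4192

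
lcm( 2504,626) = 2504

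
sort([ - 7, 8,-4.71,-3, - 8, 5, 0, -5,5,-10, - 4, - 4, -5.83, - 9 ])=[ -10,-9,  -  8, - 7, - 5.83 , - 5,  -  4.71, - 4,-4, - 3,0,5, 5 , 8]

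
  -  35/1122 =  - 1+1087/1122=- 0.03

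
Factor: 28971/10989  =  11^(  -  1)*29^1  =  29/11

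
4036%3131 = 905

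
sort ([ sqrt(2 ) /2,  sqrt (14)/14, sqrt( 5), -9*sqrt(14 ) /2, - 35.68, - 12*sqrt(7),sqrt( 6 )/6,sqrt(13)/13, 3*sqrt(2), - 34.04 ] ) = [-35.68, - 34.04, - 12*sqrt( 7), - 9*sqrt( 14) /2,sqrt( 14 ) /14, sqrt(13) /13, sqrt(6) /6,  sqrt( 2 ) /2, sqrt(5 ), 3 *sqrt(2) ] 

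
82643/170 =82643/170= 486.14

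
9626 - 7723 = 1903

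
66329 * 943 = 62548247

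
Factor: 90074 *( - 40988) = -2^3*29^1*1553^1* 10247^1=- 3691953112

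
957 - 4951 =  - 3994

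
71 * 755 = 53605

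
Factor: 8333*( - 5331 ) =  - 3^1*13^1 * 641^1*1777^1 = - 44423223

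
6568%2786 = 996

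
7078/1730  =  3539/865=4.09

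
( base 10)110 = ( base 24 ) 4e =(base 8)156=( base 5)420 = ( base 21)55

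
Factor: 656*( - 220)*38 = -5484160 = - 2^7*5^1 *11^1*19^1* 41^1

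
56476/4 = 14119 = 14119.00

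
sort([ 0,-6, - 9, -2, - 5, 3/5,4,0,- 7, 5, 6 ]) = [-9,  -  7, - 6, - 5 , - 2, 0, 0 , 3/5,  4, 5,6]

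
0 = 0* 283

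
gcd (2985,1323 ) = 3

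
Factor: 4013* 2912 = 2^5 * 7^1*13^1 * 4013^1 = 11685856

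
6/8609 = 6/8609 = 0.00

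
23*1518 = 34914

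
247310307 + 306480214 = 553790521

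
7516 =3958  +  3558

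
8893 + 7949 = 16842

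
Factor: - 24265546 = -2^1*  19^1*638567^1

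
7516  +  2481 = 9997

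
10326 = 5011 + 5315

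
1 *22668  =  22668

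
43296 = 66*656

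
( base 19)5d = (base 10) 108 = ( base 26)44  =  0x6C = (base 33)39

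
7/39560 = 7/39560 = 0.00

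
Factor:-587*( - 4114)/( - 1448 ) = -1207459/724 = -2^ ( - 2)*11^2 * 17^1 * 181^ (-1)*587^1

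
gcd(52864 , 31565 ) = 59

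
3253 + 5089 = 8342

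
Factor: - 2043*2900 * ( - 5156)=2^4 * 3^2*5^2*29^1 *227^1*1289^1=30547753200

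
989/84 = 989/84=11.77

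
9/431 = 9/431 = 0.02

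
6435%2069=228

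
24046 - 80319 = - 56273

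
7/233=7/233 = 0.03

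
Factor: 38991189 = 3^1*2113^1*6151^1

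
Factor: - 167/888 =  - 2^( - 3)*3^( - 1) * 37^ ( - 1)*167^1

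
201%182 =19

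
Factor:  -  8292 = - 2^2 * 3^1 * 691^1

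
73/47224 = 73/47224 = 0.00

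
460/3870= 46/387 = 0.12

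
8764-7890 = 874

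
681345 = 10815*63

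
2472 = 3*824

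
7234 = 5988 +1246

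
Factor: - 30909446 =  - 2^1*1319^1*11717^1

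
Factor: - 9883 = -9883^1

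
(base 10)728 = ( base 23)18F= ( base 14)3A0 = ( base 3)222222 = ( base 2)1011011000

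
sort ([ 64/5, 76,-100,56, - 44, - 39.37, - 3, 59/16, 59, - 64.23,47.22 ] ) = [ - 100,-64.23, - 44, - 39.37,-3, 59/16, 64/5 , 47.22, 56,59,76 ]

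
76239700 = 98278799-22039099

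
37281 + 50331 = 87612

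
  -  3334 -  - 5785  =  2451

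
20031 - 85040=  - 65009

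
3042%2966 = 76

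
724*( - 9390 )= - 6798360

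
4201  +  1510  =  5711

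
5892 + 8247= 14139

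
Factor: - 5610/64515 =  - 2/23 = - 2^1*23^ ( - 1 )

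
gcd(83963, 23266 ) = 1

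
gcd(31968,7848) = 72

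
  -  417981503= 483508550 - 901490053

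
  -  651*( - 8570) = 5579070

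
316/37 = 8 + 20/37 =8.54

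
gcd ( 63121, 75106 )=799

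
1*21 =21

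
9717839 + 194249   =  9912088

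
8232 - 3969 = 4263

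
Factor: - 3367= - 7^1*13^1*37^1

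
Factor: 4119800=2^3 * 5^2 * 20599^1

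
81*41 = 3321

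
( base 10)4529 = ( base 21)A5E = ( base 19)CA7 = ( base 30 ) 50T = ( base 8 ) 10661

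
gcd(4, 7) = 1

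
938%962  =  938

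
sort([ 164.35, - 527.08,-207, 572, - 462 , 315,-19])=[-527.08,  -  462, - 207,  -  19, 164.35,315, 572 ] 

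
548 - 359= 189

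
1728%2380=1728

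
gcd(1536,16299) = 3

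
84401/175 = 482 + 51/175  =  482.29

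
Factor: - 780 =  - 2^2*3^1*5^1* 13^1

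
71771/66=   1087+29/66 = 1087.44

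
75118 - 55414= 19704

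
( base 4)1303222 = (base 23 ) dmj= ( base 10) 7402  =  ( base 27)A44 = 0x1cea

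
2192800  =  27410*80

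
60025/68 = 882 + 49/68 = 882.72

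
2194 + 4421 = 6615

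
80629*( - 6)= -483774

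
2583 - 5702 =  - 3119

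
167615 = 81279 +86336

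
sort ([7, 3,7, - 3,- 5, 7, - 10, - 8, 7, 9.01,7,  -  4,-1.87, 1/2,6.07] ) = [ - 10, - 8, - 5,-4, - 3,  -  1.87,  1/2  ,  3,6.07, 7,7,7,7,  7,9.01]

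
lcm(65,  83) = 5395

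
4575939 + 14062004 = 18637943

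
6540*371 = 2426340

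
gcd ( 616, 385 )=77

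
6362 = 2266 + 4096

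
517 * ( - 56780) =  - 29355260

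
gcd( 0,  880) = 880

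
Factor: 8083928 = 2^3*1010491^1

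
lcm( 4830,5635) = 33810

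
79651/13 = 6127 = 6127.00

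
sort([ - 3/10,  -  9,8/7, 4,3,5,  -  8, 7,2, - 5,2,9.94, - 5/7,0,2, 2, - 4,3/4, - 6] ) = [ - 9, - 8,-6, - 5, - 4 , - 5/7, - 3/10, 0, 3/4,8/7,2,2,2, 2,3,4,5, 7,9.94] 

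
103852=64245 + 39607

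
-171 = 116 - 287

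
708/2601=236/867 = 0.27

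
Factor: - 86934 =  - 2^1*3^1 * 14489^1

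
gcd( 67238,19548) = 2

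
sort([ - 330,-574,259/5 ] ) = [ - 574,-330,259/5]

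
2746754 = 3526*779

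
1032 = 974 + 58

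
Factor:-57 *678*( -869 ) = 2^1*3^2*11^1*19^1* 79^1 *113^1 = 33583374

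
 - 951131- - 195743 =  - 755388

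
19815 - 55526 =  - 35711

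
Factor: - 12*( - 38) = 2^3*3^1*19^1 =456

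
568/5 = 113 + 3/5 = 113.60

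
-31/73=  - 31/73= - 0.42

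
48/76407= 16/25469 = 0.00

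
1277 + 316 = 1593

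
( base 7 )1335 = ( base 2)1000000100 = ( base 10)516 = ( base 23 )ma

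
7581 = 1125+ 6456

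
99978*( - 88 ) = -8798064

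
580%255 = 70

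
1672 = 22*76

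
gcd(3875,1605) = 5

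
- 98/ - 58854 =49/29427= 0.00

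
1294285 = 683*1895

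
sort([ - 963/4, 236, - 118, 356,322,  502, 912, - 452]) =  [ -452, - 963/4, - 118 , 236,  322, 356,502,912]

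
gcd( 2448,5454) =18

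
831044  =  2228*373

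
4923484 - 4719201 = 204283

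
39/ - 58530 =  - 1  +  19497/19510=- 0.00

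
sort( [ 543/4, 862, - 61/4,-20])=[ - 20, - 61/4,  543/4,862 ] 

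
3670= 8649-4979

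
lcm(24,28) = 168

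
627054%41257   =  8199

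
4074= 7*582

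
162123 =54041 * 3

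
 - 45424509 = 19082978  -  64507487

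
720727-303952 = 416775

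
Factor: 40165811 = 7^1*5737973^1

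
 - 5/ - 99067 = 5/99067 = 0.00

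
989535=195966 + 793569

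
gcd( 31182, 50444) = 2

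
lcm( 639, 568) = 5112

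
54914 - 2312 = 52602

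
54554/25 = 54554/25 = 2182.16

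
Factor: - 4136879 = -29^2*4919^1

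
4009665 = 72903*55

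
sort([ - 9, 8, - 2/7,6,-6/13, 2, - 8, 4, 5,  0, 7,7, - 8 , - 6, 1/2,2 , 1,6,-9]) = [ - 9, - 9, - 8,-8, - 6, - 6/13, - 2/7, 0,1/2 , 1, 2, 2, 4,  5, 6, 6,7,7, 8 ]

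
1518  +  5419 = 6937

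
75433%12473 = 595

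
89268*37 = 3302916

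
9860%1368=284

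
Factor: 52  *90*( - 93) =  - 435240 = - 2^3*3^3 * 5^1*13^1 * 31^1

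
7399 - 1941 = 5458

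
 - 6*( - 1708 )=10248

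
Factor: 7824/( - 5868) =-2^2*3^( - 1 )= -4/3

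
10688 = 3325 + 7363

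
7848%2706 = 2436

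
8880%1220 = 340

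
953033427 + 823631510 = 1776664937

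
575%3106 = 575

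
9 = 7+2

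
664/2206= 332/1103 = 0.30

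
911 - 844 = 67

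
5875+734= 6609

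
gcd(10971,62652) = 69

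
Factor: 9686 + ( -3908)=5778=2^1*3^3*107^1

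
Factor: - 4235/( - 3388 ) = 2^( - 2 )*5^1 = 5/4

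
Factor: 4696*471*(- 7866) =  - 2^4*3^3*19^1*23^1*157^1*587^1 = - 17398144656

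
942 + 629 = 1571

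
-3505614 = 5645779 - 9151393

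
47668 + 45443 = 93111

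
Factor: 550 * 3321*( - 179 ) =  - 326952450 = - 2^1*3^4*5^2*11^1*41^1*179^1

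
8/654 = 4/327 = 0.01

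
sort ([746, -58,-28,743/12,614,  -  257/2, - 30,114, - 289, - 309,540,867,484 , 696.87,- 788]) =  [ - 788, - 309, - 289 , - 257/2,  -  58, - 30,-28,743/12 , 114,484,540 , 614,696.87,746,867 ]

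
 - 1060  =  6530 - 7590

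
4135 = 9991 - 5856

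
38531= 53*727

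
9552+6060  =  15612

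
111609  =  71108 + 40501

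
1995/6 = 332+ 1/2  =  332.50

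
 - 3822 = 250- 4072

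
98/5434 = 49/2717 = 0.02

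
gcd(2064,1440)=48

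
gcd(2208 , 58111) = 1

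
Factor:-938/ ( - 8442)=3^( - 2)  =  1/9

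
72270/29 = 72270/29 = 2492.07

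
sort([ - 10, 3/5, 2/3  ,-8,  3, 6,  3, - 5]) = [ - 10, - 8,-5,3/5,  2/3,3,3,6 ] 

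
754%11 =6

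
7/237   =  7/237 = 0.03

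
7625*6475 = 49371875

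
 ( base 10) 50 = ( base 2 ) 110010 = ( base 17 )2g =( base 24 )22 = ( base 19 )2C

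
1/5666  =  1/5666 = 0.00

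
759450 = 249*3050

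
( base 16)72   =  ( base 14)82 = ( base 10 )114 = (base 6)310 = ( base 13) 8a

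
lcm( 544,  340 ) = 2720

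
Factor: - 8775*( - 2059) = 18067725  =  3^3*5^2*13^1*29^1*71^1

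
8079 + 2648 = 10727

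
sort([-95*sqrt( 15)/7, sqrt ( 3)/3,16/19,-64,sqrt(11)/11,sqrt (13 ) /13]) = [ - 64,  -  95*sqrt( 15)/7,sqrt( 13)/13,sqrt(11)/11, sqrt(3 ) /3, 16/19]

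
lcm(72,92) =1656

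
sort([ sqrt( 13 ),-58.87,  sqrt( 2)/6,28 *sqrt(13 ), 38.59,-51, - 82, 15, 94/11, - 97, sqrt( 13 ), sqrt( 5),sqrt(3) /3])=[ - 97, - 82, - 58.87 ,  -  51,sqrt(2)/6,sqrt( 3)/3, sqrt(5), sqrt( 13), sqrt( 13), 94/11, 15, 38.59 , 28*sqrt(13)] 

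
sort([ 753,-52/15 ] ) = [ - 52/15,753 ] 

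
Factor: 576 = 2^6 *3^2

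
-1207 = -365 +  - 842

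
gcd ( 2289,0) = 2289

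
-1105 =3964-5069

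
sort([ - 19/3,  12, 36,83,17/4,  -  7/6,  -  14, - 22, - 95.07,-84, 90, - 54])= [ - 95.07, - 84, - 54,  -  22, - 14, - 19/3, - 7/6,17/4,12,36,83 , 90]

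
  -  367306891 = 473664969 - 840971860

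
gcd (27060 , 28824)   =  12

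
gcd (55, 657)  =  1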